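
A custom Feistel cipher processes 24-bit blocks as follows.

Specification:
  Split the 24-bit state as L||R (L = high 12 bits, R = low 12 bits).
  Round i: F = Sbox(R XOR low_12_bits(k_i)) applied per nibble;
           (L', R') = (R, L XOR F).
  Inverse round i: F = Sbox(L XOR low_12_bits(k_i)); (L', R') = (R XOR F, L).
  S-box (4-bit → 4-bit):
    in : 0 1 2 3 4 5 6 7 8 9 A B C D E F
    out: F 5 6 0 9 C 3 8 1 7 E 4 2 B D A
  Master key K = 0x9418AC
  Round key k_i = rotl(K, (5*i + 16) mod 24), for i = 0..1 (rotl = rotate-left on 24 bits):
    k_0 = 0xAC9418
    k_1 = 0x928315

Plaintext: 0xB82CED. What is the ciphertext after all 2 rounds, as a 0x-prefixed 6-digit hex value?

s_0 = plaintext = 0xB82CED
s_1 = Round(s_0, k_0) = 0xCEDA2E
s_2 = Round(s_1, k_1) = 0xA2EBE9

0xA2EBE9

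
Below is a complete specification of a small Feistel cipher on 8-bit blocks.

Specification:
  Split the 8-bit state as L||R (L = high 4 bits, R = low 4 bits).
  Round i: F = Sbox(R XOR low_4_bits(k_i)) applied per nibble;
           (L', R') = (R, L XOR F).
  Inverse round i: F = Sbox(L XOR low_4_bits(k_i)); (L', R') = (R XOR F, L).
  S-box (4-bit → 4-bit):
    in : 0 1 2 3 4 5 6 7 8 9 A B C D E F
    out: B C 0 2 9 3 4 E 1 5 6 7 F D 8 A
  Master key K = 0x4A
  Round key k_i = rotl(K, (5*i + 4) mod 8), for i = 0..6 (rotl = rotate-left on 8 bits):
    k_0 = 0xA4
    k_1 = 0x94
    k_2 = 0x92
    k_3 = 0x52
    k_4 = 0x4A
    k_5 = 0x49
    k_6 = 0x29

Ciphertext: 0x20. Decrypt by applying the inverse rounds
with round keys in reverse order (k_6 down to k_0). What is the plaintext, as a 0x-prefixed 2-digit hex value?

0xE0

s_0 = ciphertext = 0x20
s_1 = InvRound(s_0, k_6) = 0x72
s_2 = InvRound(s_1, k_5) = 0xA7
s_3 = InvRound(s_2, k_4) = 0xCA
s_4 = InvRound(s_3, k_3) = 0x2C
s_5 = InvRound(s_4, k_2) = 0x72
s_6 = InvRound(s_5, k_1) = 0x07
s_7 = InvRound(s_6, k_0) = 0xE0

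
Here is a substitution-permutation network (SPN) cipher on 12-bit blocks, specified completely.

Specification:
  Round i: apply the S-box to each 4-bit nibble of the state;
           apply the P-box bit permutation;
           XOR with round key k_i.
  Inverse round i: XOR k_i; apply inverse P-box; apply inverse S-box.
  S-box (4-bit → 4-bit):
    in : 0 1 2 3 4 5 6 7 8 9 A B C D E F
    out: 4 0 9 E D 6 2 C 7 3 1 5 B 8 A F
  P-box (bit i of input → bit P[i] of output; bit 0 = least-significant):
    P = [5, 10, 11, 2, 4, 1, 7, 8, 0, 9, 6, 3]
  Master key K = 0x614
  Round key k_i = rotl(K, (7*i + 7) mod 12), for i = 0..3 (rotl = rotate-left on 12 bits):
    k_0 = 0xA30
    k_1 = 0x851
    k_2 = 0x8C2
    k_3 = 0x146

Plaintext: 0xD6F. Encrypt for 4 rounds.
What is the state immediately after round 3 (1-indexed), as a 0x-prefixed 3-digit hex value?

0x648

s_0 = plaintext = 0xD6F
s_1 = Round(s_0, k_0) = 0x61E
s_2 = Round(s_1, k_1) = 0xE55
s_3 = Round(s_2, k_2) = 0x648
s_4 = Round(s_3, k_3) = 0xEF6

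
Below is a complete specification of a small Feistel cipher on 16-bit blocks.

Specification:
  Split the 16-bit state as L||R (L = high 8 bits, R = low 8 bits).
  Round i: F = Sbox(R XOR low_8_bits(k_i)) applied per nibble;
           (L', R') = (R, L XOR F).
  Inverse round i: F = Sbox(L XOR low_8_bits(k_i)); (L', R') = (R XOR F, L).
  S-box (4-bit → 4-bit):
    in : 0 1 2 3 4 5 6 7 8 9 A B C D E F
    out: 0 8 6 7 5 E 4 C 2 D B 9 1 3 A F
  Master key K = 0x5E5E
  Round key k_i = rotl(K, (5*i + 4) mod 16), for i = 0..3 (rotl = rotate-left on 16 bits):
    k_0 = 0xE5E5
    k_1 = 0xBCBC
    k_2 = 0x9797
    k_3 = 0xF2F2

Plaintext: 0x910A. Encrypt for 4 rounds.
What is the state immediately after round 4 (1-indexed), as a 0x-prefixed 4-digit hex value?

s_0 = plaintext = 0x910A
s_1 = Round(s_0, k_0) = 0x0A3E
s_2 = Round(s_1, k_1) = 0x3E2C
s_3 = Round(s_2, k_2) = 0x2CA7
s_4 = Round(s_3, k_3) = 0xA7C2

0xA7C2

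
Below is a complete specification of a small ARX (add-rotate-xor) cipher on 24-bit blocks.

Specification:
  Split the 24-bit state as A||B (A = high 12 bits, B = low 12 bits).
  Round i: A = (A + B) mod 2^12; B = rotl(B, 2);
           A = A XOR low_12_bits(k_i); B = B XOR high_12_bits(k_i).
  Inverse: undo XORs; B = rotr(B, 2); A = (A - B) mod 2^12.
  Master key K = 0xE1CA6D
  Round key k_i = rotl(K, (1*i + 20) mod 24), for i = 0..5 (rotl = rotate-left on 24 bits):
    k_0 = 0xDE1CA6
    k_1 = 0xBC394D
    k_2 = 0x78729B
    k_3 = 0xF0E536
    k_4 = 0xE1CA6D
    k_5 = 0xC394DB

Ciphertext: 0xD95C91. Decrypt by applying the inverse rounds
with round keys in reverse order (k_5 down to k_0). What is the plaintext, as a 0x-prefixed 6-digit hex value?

0xCDFD2E

s_0 = ciphertext = 0xD95C91
s_1 = InvRound(s_0, k_5) = 0x92402A
s_2 = InvRound(s_1, k_4) = 0x7BCB8D
s_3 = InvRound(s_2, k_3) = 0x56AD20
s_4 = InvRound(s_3, k_2) = 0x948EA9
s_5 = InvRound(s_4, k_1) = 0x6AB95A
s_6 = InvRound(s_5, k_0) = 0xCDFD2E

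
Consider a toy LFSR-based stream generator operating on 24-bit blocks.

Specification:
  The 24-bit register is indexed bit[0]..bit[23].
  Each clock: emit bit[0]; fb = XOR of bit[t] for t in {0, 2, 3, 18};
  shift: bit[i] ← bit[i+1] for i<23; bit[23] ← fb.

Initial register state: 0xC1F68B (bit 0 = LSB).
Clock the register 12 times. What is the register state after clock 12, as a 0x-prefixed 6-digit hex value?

reg_0 = 0xC1F68B
clock 1: out=1, reg = 0x60FB45
clock 2: out=1, reg = 0x307DA2
clock 3: out=0, reg = 0x183ED1
clock 4: out=1, reg = 0x8C1F68
clock 5: out=0, reg = 0x460FB4
clock 6: out=0, reg = 0x2307DA
clock 7: out=0, reg = 0x9183ED
clock 8: out=1, reg = 0xC8C1F6
clock 9: out=0, reg = 0xE460FB
clock 10: out=1, reg = 0xF2307D
clock 11: out=1, reg = 0xF9183E
clock 12: out=0, reg = 0x7C8C1F

0x7C8C1F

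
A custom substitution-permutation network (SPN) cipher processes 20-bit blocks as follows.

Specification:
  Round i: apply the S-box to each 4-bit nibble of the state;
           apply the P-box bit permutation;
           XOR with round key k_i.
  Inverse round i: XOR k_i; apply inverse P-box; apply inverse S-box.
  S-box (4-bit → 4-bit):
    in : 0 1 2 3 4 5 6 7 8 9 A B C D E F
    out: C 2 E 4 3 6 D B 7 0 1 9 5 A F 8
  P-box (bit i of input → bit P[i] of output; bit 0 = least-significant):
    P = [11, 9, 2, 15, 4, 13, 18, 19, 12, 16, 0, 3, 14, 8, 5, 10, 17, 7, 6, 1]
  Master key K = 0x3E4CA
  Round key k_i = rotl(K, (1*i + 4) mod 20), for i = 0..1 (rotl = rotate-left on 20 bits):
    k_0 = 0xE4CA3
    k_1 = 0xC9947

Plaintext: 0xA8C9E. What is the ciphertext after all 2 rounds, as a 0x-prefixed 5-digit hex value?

s_0 = plaintext = 0xA8C9E
s_1 = Round(s_0, k_0) = 0xC9786
s_2 = Round(s_1, k_1) = 0xB211B

0xB211B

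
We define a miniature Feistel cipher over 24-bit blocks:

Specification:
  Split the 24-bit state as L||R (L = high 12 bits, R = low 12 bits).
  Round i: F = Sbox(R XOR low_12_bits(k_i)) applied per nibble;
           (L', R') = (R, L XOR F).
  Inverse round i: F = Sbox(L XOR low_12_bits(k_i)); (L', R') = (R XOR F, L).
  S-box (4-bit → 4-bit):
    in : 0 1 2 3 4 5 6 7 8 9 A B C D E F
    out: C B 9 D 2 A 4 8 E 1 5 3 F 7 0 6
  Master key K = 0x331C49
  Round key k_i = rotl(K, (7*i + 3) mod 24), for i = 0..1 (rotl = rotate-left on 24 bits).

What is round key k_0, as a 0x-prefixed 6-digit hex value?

K = 0x331C49
k_0 = rotl(K, (7*0+3) mod 24) = rotl(K, 3) = 0x98E249

0x98E249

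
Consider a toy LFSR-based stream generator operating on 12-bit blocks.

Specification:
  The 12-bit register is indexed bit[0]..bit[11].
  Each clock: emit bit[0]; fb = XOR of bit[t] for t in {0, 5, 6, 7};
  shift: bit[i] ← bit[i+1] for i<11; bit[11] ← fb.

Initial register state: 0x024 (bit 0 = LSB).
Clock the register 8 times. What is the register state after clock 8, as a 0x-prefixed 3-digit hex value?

reg_0 = 0x024
clock 1: out=0, reg = 0x812
clock 2: out=0, reg = 0x409
clock 3: out=1, reg = 0xA04
clock 4: out=0, reg = 0x502
clock 5: out=0, reg = 0x281
clock 6: out=1, reg = 0x140
clock 7: out=0, reg = 0x8A0
clock 8: out=0, reg = 0x450

0x450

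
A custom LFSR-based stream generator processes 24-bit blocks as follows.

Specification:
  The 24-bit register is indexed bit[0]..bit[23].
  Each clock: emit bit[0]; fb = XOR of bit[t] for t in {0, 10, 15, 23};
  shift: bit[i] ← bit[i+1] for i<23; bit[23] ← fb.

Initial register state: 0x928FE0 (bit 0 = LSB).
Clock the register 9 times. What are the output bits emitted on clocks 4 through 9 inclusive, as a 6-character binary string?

reg_0 = 0x928FE0
clock 1: out=0, reg = 0xC947F0
clock 2: out=0, reg = 0x64A3F8
clock 3: out=0, reg = 0xB251FC
clock 4: out=0, reg = 0xD928FE
clock 5: out=0, reg = 0xEC947F
clock 6: out=1, reg = 0x764A3F
clock 7: out=1, reg = 0xBB251F
clock 8: out=1, reg = 0xDD928F
clock 9: out=1, reg = 0xEEC947

001111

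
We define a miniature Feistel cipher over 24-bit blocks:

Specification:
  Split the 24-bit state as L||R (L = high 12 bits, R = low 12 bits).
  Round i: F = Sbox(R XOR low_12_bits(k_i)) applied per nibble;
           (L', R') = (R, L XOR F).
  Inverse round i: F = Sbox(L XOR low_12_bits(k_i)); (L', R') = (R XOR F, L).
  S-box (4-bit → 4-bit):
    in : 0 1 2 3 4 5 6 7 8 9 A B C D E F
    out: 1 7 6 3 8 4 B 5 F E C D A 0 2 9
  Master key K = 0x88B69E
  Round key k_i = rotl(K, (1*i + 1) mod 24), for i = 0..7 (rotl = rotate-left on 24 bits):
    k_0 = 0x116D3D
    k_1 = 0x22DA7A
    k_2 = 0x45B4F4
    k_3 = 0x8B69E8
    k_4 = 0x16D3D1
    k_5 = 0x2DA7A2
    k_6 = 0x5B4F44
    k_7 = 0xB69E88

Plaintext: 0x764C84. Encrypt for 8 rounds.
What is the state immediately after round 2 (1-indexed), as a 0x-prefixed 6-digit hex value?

s_0 = plaintext = 0x764C84
s_1 = Round(s_0, k_0) = 0xC840BA
s_2 = Round(s_1, k_1) = 0x0BA025
s_3 = Round(s_2, k_2) = 0x0258BD
s_4 = Round(s_3, k_3) = 0x8BD761
s_5 = Round(s_4, k_4) = 0x76106C
s_6 = Round(s_5, k_5) = 0x06C2C3
s_7 = Round(s_6, k_6) = 0x2C3099
s_8 = Round(s_7, k_7) = 0x0990B4

0x0BA025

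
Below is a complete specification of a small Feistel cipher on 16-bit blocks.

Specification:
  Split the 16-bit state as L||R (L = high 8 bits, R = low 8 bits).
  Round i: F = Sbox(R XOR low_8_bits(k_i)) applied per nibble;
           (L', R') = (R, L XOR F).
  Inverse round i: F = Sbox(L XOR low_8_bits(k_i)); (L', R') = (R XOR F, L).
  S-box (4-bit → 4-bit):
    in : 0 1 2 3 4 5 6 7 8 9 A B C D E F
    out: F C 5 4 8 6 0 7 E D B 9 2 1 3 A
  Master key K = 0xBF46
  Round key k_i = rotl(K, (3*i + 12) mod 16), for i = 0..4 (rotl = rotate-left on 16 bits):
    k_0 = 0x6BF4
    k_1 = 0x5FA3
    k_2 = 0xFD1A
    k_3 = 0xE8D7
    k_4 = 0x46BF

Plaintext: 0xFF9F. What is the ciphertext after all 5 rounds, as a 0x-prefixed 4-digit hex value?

0x3F2D

s_0 = plaintext = 0xFF9F
s_1 = Round(s_0, k_0) = 0x9FF6
s_2 = Round(s_1, k_1) = 0xF6F9
s_3 = Round(s_2, k_2) = 0xF9C2
s_4 = Round(s_3, k_3) = 0xC23F
s_5 = Round(s_4, k_4) = 0x3F2D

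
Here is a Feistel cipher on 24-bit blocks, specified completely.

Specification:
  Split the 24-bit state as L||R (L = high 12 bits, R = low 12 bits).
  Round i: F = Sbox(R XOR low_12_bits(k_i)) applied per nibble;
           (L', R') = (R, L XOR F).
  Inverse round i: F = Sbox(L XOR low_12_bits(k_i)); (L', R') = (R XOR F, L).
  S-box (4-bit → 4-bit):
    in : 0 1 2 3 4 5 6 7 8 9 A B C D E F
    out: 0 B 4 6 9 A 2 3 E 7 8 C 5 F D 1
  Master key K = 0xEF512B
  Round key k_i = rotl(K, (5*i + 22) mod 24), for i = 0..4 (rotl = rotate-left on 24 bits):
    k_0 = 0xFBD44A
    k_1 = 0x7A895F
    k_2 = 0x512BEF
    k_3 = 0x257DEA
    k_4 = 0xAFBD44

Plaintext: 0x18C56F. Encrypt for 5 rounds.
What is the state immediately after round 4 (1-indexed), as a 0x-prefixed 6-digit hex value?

s_0 = plaintext = 0x18C56F
s_1 = Round(s_0, k_0) = 0x56FAC6
s_2 = Round(s_1, k_1) = 0xAC6318
s_3 = Round(s_2, k_2) = 0x3184D5
s_4 = Round(s_3, k_3) = 0x4D5479
s_5 = Round(s_4, k_4) = 0x4793BA

0x4D5479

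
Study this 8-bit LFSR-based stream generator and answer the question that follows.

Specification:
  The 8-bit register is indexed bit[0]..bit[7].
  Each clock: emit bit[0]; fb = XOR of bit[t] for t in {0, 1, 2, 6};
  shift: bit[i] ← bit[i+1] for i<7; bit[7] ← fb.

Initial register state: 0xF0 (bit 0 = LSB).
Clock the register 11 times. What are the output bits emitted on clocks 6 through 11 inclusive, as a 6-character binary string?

reg_0 = 0xF0
clock 1: out=0, reg = 0xF8
clock 2: out=0, reg = 0xFC
clock 3: out=0, reg = 0x7E
clock 4: out=0, reg = 0xBF
clock 5: out=1, reg = 0xDF
clock 6: out=1, reg = 0x6F
clock 7: out=1, reg = 0x37
clock 8: out=1, reg = 0x9B
clock 9: out=1, reg = 0x4D
clock 10: out=1, reg = 0xA6
clock 11: out=0, reg = 0x53

111110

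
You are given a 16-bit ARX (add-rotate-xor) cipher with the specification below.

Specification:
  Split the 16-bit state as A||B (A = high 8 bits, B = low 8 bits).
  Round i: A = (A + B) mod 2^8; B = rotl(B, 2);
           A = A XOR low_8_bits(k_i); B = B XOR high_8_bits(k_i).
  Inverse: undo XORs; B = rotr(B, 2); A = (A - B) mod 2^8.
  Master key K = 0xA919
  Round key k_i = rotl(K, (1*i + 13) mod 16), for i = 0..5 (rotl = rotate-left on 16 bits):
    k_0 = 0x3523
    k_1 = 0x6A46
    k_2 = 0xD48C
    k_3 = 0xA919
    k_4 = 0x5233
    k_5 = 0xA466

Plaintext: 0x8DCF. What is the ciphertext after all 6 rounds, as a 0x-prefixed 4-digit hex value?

0xFD00

s_0 = plaintext = 0x8DCF
s_1 = Round(s_0, k_0) = 0x7F0A
s_2 = Round(s_1, k_1) = 0xCF42
s_3 = Round(s_2, k_2) = 0x9DDD
s_4 = Round(s_3, k_3) = 0x63DE
s_5 = Round(s_4, k_4) = 0x7229
s_6 = Round(s_5, k_5) = 0xFD00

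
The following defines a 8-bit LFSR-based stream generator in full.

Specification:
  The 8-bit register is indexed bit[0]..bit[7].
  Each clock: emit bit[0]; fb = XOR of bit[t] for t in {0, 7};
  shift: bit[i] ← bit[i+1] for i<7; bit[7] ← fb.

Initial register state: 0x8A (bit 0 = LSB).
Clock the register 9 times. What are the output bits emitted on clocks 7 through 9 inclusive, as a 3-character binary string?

011

reg_0 = 0x8A
clock 1: out=0, reg = 0xC5
clock 2: out=1, reg = 0x62
clock 3: out=0, reg = 0x31
clock 4: out=1, reg = 0x98
clock 5: out=0, reg = 0xCC
clock 6: out=0, reg = 0xE6
clock 7: out=0, reg = 0xF3
clock 8: out=1, reg = 0x79
clock 9: out=1, reg = 0xBC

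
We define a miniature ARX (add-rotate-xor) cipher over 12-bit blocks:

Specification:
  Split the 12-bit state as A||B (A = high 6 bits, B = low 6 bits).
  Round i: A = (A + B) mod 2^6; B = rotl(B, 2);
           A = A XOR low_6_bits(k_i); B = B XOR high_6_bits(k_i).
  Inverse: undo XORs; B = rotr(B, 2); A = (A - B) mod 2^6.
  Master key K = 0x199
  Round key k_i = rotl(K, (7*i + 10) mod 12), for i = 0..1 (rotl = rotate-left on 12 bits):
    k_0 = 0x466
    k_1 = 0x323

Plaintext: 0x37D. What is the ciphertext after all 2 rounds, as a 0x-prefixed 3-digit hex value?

0xC56

s_0 = plaintext = 0x37D
s_1 = Round(s_0, k_0) = 0xB26
s_2 = Round(s_1, k_1) = 0xC56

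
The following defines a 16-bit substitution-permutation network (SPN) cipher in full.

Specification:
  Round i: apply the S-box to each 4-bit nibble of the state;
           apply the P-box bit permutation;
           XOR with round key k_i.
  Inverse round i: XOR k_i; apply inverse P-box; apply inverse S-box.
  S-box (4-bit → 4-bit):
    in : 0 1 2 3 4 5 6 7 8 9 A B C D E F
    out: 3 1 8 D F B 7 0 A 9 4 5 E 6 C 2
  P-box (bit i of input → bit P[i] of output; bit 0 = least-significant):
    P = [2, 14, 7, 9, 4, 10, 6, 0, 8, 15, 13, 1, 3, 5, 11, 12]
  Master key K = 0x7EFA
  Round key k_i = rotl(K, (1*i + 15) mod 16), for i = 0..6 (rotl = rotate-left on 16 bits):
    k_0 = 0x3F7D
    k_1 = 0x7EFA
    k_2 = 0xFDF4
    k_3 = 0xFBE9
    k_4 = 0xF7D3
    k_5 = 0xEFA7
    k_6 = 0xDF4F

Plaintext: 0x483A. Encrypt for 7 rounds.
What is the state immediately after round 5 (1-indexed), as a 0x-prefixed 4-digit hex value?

s_0 = plaintext = 0x483A
s_1 = Round(s_0, k_0) = 0xA786
s_2 = Round(s_1, k_1) = 0x327F
s_3 = Round(s_2, k_2) = 0xA5FE
s_4 = Round(s_3, k_3) = 0x746B
s_5 = Round(s_4, k_4) = 0x5205
s_6 = Round(s_5, k_5) = 0xB999
s_7 = Round(s_6, k_6) = 0xD450

0x5205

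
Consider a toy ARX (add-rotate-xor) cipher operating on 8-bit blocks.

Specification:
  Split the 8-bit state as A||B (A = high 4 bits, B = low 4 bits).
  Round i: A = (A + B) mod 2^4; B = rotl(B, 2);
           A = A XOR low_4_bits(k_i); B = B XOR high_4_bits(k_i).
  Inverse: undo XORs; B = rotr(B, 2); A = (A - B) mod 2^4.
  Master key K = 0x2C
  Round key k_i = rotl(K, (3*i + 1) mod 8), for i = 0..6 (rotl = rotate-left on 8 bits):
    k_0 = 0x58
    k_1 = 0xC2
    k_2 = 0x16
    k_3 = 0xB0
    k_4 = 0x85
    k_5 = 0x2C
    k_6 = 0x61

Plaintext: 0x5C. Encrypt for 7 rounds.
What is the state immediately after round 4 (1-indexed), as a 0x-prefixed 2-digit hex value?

s_0 = plaintext = 0x5C
s_1 = Round(s_0, k_0) = 0x96
s_2 = Round(s_1, k_1) = 0xD5
s_3 = Round(s_2, k_2) = 0x44
s_4 = Round(s_3, k_3) = 0x8A
s_5 = Round(s_4, k_4) = 0x72
s_6 = Round(s_5, k_5) = 0x5A
s_7 = Round(s_6, k_6) = 0xEC

0x8A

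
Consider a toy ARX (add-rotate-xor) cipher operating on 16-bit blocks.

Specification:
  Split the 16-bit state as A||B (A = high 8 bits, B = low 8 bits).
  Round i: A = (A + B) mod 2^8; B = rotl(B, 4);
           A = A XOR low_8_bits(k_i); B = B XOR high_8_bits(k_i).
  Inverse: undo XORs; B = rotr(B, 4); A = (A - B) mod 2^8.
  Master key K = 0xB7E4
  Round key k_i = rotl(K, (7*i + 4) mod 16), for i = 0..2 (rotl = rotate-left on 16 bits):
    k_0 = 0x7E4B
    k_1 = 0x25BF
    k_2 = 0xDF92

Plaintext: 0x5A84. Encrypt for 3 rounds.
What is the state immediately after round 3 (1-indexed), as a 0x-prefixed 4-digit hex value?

s_0 = plaintext = 0x5A84
s_1 = Round(s_0, k_0) = 0x9536
s_2 = Round(s_1, k_1) = 0x7446
s_3 = Round(s_2, k_2) = 0x28BB

0x28BB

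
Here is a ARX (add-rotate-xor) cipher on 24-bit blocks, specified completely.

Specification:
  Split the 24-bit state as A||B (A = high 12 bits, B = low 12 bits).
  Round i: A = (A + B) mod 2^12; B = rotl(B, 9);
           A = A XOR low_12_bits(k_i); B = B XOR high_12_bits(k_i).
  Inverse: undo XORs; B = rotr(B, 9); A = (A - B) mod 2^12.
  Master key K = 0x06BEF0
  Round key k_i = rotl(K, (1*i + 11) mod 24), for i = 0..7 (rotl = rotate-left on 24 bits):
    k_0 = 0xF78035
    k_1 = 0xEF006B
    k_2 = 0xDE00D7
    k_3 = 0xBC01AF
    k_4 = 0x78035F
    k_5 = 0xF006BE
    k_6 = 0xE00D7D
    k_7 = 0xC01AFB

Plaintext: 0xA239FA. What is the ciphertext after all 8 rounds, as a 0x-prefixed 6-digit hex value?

s_0 = plaintext = 0xA239FA
s_1 = Round(s_0, k_0) = 0x428A47
s_2 = Round(s_1, k_1) = 0xE041B8
s_3 = Round(s_2, k_2) = 0xF6BDD7
s_4 = Round(s_3, k_3) = 0xCED47A
s_5 = Round(s_4, k_4) = 0x23830F
s_6 = Round(s_5, k_5) = 0x3F9161
s_7 = Round(s_6, k_6) = 0x827C2C
s_8 = Round(s_7, k_7) = 0xEA8584

0xEA8584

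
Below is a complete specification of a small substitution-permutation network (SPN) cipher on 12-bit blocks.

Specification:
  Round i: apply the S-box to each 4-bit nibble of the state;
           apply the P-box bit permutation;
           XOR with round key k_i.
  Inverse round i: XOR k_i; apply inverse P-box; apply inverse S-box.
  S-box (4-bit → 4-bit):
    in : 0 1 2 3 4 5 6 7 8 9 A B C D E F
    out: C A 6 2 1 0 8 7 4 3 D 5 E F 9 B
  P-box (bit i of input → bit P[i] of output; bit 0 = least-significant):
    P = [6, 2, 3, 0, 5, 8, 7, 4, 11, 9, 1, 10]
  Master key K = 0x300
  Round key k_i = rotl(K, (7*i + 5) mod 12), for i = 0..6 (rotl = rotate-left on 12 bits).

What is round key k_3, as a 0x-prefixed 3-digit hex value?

K = 0x300
k_0 = rotl(K, (7*0+5) mod 12) = rotl(K, 5) = 0x006
k_1 = rotl(K, (7*1+5) mod 12) = rotl(K, 0) = 0x300
k_2 = rotl(K, (7*2+5) mod 12) = rotl(K, 7) = 0x018
k_3 = rotl(K, (7*3+5) mod 12) = rotl(K, 2) = 0xC00

0xC00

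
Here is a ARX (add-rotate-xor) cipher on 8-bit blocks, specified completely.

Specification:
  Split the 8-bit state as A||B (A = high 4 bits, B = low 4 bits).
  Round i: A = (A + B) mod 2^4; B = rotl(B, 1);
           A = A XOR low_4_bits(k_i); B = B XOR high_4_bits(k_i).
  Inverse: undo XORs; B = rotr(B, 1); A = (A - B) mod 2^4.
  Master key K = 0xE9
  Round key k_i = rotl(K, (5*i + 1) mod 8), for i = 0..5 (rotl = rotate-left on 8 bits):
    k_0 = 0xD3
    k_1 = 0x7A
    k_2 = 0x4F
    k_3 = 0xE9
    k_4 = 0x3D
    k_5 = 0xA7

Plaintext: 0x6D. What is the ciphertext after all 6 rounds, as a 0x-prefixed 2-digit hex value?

0xEE

s_0 = plaintext = 0x6D
s_1 = Round(s_0, k_0) = 0x06
s_2 = Round(s_1, k_1) = 0xCB
s_3 = Round(s_2, k_2) = 0x83
s_4 = Round(s_3, k_3) = 0x28
s_5 = Round(s_4, k_4) = 0x72
s_6 = Round(s_5, k_5) = 0xEE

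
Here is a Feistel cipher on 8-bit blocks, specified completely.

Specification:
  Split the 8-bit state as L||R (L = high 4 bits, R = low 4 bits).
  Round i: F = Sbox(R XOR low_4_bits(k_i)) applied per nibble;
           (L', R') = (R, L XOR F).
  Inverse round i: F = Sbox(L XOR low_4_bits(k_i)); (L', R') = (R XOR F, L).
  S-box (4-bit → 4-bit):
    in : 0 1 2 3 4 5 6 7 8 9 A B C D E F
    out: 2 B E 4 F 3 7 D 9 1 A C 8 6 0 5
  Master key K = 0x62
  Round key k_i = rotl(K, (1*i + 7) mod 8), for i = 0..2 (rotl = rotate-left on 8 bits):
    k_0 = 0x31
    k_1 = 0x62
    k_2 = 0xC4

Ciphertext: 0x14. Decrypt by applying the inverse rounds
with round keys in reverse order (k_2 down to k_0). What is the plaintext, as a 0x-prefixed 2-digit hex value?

0x32

s_0 = ciphertext = 0x14
s_1 = InvRound(s_0, k_2) = 0x71
s_2 = InvRound(s_1, k_1) = 0x27
s_3 = InvRound(s_2, k_0) = 0x32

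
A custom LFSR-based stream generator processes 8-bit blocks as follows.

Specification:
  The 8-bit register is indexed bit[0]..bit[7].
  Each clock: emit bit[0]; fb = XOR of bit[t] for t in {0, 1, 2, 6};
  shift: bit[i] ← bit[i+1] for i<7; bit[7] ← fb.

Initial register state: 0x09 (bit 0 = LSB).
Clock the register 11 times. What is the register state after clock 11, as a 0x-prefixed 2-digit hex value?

reg_0 = 0x09
clock 1: out=1, reg = 0x84
clock 2: out=0, reg = 0xC2
clock 3: out=0, reg = 0x61
clock 4: out=1, reg = 0x30
clock 5: out=0, reg = 0x18
clock 6: out=0, reg = 0x0C
clock 7: out=0, reg = 0x86
clock 8: out=0, reg = 0x43
clock 9: out=1, reg = 0xA1
clock 10: out=1, reg = 0xD0
clock 11: out=0, reg = 0xE8

0xE8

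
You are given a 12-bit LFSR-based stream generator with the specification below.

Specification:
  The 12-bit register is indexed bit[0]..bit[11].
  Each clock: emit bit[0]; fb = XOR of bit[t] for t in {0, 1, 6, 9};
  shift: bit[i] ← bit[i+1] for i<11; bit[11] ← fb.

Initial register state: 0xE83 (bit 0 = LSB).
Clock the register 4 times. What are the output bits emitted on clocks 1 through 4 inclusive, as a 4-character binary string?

1100

reg_0 = 0xE83
clock 1: out=1, reg = 0xF41
clock 2: out=1, reg = 0xFA0
clock 3: out=0, reg = 0xFD0
clock 4: out=0, reg = 0x7E8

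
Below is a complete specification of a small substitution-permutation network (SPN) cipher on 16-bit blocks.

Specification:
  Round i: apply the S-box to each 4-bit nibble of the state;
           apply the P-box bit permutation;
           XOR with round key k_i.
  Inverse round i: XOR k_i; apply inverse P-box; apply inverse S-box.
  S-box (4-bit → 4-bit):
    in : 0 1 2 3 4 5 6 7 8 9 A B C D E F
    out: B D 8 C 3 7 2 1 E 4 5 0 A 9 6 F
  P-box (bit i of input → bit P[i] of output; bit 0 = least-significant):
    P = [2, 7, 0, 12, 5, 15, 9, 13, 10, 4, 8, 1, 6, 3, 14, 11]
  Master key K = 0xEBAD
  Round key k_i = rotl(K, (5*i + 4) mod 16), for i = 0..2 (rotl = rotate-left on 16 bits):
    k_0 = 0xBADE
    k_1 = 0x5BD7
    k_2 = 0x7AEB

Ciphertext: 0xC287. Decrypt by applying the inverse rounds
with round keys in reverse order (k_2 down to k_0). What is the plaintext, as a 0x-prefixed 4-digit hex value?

0xADFB

s_0 = ciphertext = 0xC287
s_1 = InvRound(s_0, k_2) = 0x0B0D
s_2 = InvRound(s_1, k_1) = 0x5CBC
s_3 = InvRound(s_2, k_0) = 0xADFB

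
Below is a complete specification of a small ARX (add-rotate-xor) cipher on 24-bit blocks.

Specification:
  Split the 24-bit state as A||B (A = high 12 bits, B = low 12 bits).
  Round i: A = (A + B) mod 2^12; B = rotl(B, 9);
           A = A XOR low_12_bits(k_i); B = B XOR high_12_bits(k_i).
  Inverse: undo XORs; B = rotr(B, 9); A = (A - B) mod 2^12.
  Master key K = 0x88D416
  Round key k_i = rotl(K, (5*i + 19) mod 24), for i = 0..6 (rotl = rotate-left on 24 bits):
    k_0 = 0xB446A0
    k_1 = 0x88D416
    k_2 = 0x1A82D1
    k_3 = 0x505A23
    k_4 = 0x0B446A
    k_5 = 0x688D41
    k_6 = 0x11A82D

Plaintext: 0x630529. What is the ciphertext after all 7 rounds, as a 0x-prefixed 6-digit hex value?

0x4A563D

s_0 = plaintext = 0x630529
s_1 = Round(s_0, k_0) = 0xDF99E1
s_2 = Round(s_1, k_1) = 0x3CCBB1
s_3 = Round(s_2, k_2) = 0xDAC2DE
s_4 = Round(s_3, k_3) = 0xAA995E
s_5 = Round(s_4, k_4) = 0x06DD9F
s_6 = Round(s_5, k_5) = 0x34D93B
s_7 = Round(s_6, k_6) = 0x4A563D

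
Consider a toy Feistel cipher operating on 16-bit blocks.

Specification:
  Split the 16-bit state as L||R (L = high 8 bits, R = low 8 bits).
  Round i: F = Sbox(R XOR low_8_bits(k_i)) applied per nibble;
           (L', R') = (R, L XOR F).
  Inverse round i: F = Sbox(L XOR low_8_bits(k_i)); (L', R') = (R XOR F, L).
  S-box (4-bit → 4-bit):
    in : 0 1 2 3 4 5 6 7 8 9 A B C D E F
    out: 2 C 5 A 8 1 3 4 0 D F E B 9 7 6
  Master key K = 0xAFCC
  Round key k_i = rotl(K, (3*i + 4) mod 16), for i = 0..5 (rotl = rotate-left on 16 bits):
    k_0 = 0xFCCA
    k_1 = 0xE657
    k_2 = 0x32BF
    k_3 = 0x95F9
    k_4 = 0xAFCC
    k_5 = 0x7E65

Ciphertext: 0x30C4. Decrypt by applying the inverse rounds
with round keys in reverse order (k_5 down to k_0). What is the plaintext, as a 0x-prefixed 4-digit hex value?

s_0 = ciphertext = 0x30C4
s_1 = InvRound(s_0, k_5) = 0xD530
s_2 = InvRound(s_1, k_4) = 0xFDD5
s_3 = InvRound(s_2, k_3) = 0xFDFD
s_4 = InvRound(s_3, k_2) = 0x78FD
s_5 = InvRound(s_4, k_1) = 0xAB78
s_6 = InvRound(s_5, k_0) = 0x44AB

0x44AB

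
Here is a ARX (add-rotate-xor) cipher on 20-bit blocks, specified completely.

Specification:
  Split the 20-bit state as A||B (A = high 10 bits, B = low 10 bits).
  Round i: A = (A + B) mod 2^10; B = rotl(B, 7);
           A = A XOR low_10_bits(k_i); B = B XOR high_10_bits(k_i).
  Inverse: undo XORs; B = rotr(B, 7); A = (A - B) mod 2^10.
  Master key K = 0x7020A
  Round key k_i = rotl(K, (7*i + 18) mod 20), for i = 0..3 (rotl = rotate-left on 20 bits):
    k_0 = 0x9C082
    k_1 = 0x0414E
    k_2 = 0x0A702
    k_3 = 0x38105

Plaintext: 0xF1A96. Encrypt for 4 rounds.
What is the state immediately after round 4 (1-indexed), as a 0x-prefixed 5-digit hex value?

0xA2B21

s_0 = plaintext = 0xF1A96
s_1 = Round(s_0, k_0) = 0xB7922
s_2 = Round(s_1, k_1) = 0x53934
s_3 = Round(s_2, k_2) = 0x6020F
s_4 = Round(s_3, k_3) = 0xA2B21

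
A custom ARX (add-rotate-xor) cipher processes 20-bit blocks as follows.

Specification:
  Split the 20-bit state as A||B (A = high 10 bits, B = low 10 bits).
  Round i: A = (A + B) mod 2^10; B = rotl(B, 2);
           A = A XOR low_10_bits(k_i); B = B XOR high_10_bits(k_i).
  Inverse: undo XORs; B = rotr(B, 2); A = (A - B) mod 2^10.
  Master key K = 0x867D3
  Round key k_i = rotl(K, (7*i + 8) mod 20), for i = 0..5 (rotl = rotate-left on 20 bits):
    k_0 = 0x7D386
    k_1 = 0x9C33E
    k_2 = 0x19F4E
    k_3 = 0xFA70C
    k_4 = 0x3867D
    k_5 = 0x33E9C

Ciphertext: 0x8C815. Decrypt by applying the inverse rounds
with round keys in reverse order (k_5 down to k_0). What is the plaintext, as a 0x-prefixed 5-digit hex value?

s_0 = ciphertext = 0x8C815
s_1 = InvRound(s_0, k_5) = 0x9E236
s_2 = InvRound(s_1, k_4) = 0x143B5
s_3 = InvRound(s_2, k_3) = 0xD1417
s_4 = InvRound(s_3, k_2) = 0xFBC1C
s_5 = InvRound(s_4, k_1) = 0x0D89B
s_6 = InvRound(s_5, k_0) = 0x1575B

0x1575B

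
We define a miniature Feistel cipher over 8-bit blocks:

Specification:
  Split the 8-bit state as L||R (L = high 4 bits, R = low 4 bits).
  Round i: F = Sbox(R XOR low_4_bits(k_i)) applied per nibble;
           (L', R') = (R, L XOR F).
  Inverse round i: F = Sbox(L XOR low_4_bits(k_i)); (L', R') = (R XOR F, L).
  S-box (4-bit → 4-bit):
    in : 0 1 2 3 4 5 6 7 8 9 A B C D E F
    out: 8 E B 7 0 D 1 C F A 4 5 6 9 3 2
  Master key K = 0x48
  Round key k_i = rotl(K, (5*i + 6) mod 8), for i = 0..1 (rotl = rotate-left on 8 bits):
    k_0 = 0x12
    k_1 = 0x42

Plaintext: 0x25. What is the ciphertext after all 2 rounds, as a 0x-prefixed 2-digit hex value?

s_0 = plaintext = 0x25
s_1 = Round(s_0, k_0) = 0x5E
s_2 = Round(s_1, k_1) = 0xE3

0xE3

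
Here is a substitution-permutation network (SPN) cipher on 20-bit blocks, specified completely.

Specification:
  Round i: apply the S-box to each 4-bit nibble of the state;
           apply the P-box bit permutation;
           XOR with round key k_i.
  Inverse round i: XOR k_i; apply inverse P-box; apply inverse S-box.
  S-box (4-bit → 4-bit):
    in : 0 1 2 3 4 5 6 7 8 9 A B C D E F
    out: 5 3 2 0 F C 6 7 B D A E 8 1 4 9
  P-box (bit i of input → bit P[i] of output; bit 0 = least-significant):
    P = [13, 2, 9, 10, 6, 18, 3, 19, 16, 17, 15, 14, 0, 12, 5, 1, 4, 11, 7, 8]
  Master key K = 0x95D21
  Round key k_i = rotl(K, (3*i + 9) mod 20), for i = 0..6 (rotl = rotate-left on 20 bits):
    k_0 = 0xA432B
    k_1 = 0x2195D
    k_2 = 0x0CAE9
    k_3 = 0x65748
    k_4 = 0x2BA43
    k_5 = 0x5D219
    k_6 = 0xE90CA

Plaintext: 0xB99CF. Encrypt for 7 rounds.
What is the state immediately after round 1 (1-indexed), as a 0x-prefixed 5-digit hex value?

s_0 = plaintext = 0xB99CF
s_1 = Round(s_0, k_0) = 0x3AE88
s_2 = Round(s_1, k_1) = 0xEAD1B
s_3 = Round(s_2, k_2) = 0x5DC2F
s_4 = Round(s_3, k_3) = 0x232C9
s_5 = Round(s_4, k_4) = 0x89443
s_6 = Round(s_5, k_5) = 0xA1B62
s_7 = Round(s_6, k_6) = 0x849C7

0x3AE88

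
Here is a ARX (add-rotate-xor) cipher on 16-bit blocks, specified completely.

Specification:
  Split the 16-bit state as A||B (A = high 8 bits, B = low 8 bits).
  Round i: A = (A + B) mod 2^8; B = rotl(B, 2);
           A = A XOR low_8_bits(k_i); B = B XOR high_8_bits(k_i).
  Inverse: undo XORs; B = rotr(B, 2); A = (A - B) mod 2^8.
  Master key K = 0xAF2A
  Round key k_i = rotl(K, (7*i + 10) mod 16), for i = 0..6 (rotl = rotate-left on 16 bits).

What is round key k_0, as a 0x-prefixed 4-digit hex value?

0xAABC

K = 0xAF2A
k_0 = rotl(K, (7*0+10) mod 16) = rotl(K, 10) = 0xAABC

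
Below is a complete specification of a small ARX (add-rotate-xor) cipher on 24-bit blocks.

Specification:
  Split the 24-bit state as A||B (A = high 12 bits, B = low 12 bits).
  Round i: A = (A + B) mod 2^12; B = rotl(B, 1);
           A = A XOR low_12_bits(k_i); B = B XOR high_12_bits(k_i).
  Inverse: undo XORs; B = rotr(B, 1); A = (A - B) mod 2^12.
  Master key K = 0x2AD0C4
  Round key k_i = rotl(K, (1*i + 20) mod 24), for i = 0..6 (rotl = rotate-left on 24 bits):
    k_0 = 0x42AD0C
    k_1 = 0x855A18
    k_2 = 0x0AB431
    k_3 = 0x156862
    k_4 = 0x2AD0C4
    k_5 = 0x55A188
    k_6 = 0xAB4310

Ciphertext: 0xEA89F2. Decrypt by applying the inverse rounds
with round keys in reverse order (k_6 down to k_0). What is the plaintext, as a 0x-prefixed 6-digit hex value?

0xC1ECC6

s_0 = ciphertext = 0xEA89F2
s_1 = InvRound(s_0, k_6) = 0xC151A3
s_2 = InvRound(s_1, k_5) = 0x321A7C
s_3 = InvRound(s_2, k_4) = 0x77DC68
s_4 = InvRound(s_3, k_3) = 0x88069F
s_5 = InvRound(s_4, k_2) = 0x99731A
s_6 = InvRound(s_5, k_1) = 0x5E8DA7
s_7 = InvRound(s_6, k_0) = 0xC1ECC6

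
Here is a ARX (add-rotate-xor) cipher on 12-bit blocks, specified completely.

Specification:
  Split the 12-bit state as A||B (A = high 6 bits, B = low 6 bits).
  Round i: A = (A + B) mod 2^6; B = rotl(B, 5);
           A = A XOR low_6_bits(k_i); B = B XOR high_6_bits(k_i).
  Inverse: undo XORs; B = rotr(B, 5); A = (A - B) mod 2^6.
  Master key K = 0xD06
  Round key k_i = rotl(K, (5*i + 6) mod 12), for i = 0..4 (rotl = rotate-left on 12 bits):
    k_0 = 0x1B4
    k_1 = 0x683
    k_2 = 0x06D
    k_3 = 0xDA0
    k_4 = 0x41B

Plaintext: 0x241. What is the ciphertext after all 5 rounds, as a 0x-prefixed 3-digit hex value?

0xF52

s_0 = plaintext = 0x241
s_1 = Round(s_0, k_0) = 0xFA6
s_2 = Round(s_1, k_1) = 0x9C9
s_3 = Round(s_2, k_2) = 0x765
s_4 = Round(s_3, k_3) = 0x884
s_5 = Round(s_4, k_4) = 0xF52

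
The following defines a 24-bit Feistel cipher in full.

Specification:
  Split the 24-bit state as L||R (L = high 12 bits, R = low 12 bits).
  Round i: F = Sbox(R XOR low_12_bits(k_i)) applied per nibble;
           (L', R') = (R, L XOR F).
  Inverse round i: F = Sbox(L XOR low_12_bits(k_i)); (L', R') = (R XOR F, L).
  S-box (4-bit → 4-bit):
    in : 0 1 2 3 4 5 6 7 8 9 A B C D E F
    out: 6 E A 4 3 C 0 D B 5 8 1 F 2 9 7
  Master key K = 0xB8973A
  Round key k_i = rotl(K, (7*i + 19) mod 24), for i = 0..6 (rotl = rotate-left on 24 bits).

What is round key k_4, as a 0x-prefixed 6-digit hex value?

K = 0xB8973A
k_0 = rotl(K, (7*0+19) mod 24) = rotl(K, 19) = 0xD5C4B9
k_1 = rotl(K, (7*1+19) mod 24) = rotl(K, 2) = 0xE25CEA
k_2 = rotl(K, (7*2+19) mod 24) = rotl(K, 9) = 0x2E7571
k_3 = rotl(K, (7*3+19) mod 24) = rotl(K, 16) = 0x3AB897
k_4 = rotl(K, (7*4+19) mod 24) = rotl(K, 23) = 0x5C4B9D

0x5C4B9D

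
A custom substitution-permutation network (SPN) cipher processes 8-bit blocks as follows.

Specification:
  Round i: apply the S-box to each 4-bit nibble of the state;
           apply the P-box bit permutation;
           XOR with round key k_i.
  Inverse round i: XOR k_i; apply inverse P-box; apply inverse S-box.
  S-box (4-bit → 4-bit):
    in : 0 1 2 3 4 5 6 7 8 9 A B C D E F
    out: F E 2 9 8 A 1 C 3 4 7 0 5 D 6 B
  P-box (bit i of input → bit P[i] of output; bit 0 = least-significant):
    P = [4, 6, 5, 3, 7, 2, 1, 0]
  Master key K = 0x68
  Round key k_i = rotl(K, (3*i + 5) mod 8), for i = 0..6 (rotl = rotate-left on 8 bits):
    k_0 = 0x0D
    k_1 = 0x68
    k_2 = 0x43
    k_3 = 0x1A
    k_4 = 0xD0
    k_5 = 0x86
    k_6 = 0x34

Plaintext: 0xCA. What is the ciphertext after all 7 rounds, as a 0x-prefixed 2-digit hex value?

0xC9

s_0 = plaintext = 0xCA
s_1 = Round(s_0, k_0) = 0xFF
s_2 = Round(s_1, k_1) = 0xB5
s_3 = Round(s_2, k_2) = 0x0B
s_4 = Round(s_3, k_3) = 0x9D
s_5 = Round(s_4, k_4) = 0xEA
s_6 = Round(s_5, k_5) = 0xF0
s_7 = Round(s_6, k_6) = 0xC9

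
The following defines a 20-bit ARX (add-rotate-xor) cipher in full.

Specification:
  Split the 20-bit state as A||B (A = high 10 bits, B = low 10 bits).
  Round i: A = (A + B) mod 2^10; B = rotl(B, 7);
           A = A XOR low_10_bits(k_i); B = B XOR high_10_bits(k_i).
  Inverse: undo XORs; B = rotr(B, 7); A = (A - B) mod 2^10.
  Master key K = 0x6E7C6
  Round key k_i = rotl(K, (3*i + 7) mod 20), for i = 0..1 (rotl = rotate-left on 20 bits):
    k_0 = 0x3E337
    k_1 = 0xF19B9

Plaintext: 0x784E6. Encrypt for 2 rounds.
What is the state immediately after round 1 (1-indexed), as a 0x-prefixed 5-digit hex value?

s_0 = plaintext = 0x784E6
s_1 = Round(s_0, k_0) = 0x7C3E4
s_2 = Round(s_1, k_1) = 0x1B5BA

0x7C3E4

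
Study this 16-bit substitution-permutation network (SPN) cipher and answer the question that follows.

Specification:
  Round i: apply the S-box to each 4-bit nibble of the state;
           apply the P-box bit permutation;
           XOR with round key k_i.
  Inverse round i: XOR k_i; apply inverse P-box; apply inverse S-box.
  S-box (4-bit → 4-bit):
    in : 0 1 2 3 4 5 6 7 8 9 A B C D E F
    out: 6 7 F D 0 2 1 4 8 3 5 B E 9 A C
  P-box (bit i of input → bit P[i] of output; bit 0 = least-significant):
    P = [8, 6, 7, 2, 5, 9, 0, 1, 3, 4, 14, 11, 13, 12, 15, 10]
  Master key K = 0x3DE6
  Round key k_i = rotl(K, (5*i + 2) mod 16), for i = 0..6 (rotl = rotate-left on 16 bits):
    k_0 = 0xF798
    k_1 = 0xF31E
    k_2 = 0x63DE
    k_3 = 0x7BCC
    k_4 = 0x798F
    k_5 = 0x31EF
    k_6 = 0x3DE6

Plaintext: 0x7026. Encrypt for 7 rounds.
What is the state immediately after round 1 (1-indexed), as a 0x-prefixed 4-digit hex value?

s_0 = plaintext = 0x7026
s_1 = Round(s_0, k_0) = 0x34AB
s_2 = Round(s_1, k_1) = 0x567B
s_3 = Round(s_2, k_2) = 0x7293
s_4 = Round(s_3, k_3) = 0xB070
s_5 = Round(s_4, k_4) = 0x0D5E
s_6 = Round(s_5, k_5) = 0xABA3
s_7 = Round(s_6, k_6) = 0x945B

0x34AB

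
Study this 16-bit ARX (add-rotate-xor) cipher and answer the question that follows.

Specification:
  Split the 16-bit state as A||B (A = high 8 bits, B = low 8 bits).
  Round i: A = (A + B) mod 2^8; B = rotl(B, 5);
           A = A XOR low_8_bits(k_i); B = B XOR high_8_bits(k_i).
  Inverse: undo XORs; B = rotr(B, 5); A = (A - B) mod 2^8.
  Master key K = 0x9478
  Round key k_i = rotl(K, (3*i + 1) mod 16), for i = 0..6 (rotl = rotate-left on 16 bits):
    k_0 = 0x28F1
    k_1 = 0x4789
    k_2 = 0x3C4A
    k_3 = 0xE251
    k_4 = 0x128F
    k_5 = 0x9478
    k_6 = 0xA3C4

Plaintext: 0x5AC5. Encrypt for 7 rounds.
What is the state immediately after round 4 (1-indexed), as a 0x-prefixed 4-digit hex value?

0xCD30

s_0 = plaintext = 0x5AC5
s_1 = Round(s_0, k_0) = 0xEE90
s_2 = Round(s_1, k_1) = 0xF755
s_3 = Round(s_2, k_2) = 0x0696
s_4 = Round(s_3, k_3) = 0xCD30
s_5 = Round(s_4, k_4) = 0x7214
s_6 = Round(s_5, k_5) = 0xFE16
s_7 = Round(s_6, k_6) = 0xD061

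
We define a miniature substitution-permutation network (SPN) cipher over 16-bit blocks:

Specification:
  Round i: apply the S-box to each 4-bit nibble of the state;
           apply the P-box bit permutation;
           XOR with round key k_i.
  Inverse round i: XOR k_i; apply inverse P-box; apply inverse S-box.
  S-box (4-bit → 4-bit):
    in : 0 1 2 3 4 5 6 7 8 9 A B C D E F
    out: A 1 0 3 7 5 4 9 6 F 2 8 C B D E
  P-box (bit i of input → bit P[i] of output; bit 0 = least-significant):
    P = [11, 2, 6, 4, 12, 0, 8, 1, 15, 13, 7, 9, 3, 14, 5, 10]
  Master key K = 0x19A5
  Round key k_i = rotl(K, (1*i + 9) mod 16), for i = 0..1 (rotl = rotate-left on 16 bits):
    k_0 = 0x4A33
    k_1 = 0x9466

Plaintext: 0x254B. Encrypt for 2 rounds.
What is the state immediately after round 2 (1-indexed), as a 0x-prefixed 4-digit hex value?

s_0 = plaintext = 0x254B
s_1 = Round(s_0, k_0) = 0xDBA2
s_2 = Round(s_1, k_1) = 0xD26F

0xD26F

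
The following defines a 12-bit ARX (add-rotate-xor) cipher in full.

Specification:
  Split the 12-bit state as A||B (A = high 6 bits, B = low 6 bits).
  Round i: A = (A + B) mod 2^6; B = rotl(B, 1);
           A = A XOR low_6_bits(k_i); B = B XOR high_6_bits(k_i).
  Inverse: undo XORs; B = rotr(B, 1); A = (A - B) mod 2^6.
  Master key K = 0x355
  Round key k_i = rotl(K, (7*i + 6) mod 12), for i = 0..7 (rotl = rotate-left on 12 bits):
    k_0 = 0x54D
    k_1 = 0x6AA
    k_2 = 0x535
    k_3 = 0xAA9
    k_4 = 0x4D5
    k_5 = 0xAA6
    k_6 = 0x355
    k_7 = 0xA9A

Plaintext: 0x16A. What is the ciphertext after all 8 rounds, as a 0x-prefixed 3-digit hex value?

s_0 = plaintext = 0x16A
s_1 = Round(s_0, k_0) = 0x880
s_2 = Round(s_1, k_1) = 0x21A
s_3 = Round(s_2, k_2) = 0x5E0
s_4 = Round(s_3, k_3) = 0x7AB
s_5 = Round(s_4, k_4) = 0x704
s_6 = Round(s_5, k_5) = 0x1A2
s_7 = Round(s_6, k_6) = 0xF48
s_8 = Round(s_7, k_7) = 0x7FA

0x7FA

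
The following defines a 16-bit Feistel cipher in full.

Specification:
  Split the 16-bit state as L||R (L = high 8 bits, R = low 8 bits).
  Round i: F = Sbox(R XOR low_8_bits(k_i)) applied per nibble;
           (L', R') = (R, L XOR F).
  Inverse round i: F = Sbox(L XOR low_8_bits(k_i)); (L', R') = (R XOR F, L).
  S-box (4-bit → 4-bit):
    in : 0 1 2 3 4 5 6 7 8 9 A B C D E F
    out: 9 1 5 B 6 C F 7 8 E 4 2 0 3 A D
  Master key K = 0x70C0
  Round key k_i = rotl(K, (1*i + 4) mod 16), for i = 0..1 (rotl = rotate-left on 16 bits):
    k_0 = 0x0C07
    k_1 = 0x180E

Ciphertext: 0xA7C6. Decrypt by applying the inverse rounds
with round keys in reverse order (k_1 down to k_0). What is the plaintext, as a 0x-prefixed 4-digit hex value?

0x2A88

s_0 = ciphertext = 0xA7C6
s_1 = InvRound(s_0, k_1) = 0x88A7
s_2 = InvRound(s_1, k_0) = 0x2A88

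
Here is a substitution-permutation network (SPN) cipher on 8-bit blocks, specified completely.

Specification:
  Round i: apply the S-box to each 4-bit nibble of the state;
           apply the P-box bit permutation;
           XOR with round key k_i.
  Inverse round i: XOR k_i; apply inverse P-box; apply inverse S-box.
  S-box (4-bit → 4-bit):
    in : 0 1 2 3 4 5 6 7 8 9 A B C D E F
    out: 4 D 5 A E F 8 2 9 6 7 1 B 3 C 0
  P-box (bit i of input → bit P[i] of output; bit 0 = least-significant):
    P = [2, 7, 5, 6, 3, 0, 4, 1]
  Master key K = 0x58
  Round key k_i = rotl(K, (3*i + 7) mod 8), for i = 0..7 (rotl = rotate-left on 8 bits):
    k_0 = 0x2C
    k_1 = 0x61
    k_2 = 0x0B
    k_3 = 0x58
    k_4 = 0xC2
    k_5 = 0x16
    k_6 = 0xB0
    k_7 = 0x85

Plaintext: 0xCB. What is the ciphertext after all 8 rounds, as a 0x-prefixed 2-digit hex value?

s_0 = plaintext = 0xCB
s_1 = Round(s_0, k_0) = 0x23
s_2 = Round(s_1, k_1) = 0xB9
s_3 = Round(s_2, k_2) = 0xA3
s_4 = Round(s_3, k_3) = 0x81
s_5 = Round(s_4, k_4) = 0xAC
s_6 = Round(s_5, k_5) = 0xCB
s_7 = Round(s_6, k_6) = 0xBF
s_8 = Round(s_7, k_7) = 0x8D

0x8D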